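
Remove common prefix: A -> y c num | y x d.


Common prefix: 'y'
Factored: A -> y A', A' -> c num | x d


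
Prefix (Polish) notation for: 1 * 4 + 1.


left-to-right (same/higher precedence on left): tree is (+ (* 1 4) 1)
Prefix: + * 1 4 1


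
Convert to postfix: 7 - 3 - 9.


Left to right (same or higher precedence on left)
Postfix: 7 3 - 9 -


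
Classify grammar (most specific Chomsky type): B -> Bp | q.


Left-linear: every RHS is a terminal or one nonterminal followed by a terminal
Classification: Type 3 (Regular)


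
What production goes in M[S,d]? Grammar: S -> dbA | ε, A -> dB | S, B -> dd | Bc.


For [S, d]: 'd' ∈ FIRST(dbA)
Entry: S -> dbA


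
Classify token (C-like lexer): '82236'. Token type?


Pattern: digits only
Type: INTEGER_LITERAL


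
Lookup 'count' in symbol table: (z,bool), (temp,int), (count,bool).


Lookup 'count' → type bool


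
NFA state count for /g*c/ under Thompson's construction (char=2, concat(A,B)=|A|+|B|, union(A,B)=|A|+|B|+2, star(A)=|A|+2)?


Syntax tree has 2 char leaf(s), 0 union(s), 1 star(s)
chars contribute 2×2 = 4; each union adds +2; each star adds +2
Total: 4 + 0 + 2 = 6 states


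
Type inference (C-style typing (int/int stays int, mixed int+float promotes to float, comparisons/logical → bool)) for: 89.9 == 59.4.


Operand types: float == float
Rule: comparison yields bool
Result type: bool


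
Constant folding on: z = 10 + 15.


10 + 15 = 25 at compile time
Optimized: z = 25


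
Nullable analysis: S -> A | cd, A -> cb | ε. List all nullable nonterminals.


A nonterminal is nullable iff some alternative derives ε (directly, or every symbol in it is nullable)
Nullable: {A, S}


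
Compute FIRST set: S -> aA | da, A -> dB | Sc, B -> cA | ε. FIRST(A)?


Per alternative of A: FIRST(dB) = {d}; FIRST(Sc) = {a, d}
FIRST(A) = {a, d}


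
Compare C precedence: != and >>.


'>>' is shift (level 8); '!=' is equality (level 6)
Higher level binds tighter
'>>' has higher precedence than '!='


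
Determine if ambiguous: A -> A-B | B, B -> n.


precedence layered via separate nonterminal B: deterministic
Unambiguous


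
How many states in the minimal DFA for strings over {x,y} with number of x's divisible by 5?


Track (count of x) mod 5: states 0..4, accept at 0
Minimal DFA: 5 states


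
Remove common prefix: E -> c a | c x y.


Common prefix: 'c'
Factored: E -> c E', E' -> a | x y


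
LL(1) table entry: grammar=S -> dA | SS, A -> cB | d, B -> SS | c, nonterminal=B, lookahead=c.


For [B, c]: 'c' ∈ FIRST(c)
Entry: B -> c


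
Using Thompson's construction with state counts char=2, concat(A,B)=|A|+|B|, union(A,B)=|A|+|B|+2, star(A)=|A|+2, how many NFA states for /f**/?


Syntax tree has 1 char leaf(s), 0 union(s), 2 star(s)
chars contribute 1×2 = 2; each union adds +2; each star adds +2
Total: 2 + 0 + 4 = 6 states


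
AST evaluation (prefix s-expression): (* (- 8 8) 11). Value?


Evaluate inner: (- 8 8) = 0
Evaluate root: (* 0 11) = 0
Result: 0


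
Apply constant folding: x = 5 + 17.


5 + 17 = 22 at compile time
Optimized: x = 22


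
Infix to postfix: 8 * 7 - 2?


Left to right (same or higher precedence on left)
Postfix: 8 7 * 2 -


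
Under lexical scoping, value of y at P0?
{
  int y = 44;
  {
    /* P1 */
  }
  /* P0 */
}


y declared in the same block as P0
y = 44


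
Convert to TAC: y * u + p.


Break into single-operator statements:
t1 = y * u
t2 = t1 + p


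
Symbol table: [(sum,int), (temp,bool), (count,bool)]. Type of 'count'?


Lookup 'count' → type bool


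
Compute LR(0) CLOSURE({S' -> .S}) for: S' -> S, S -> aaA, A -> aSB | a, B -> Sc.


Start: S' -> .S
For each item with dot before a nonterminal B, add B -> .γ for every B-production
Closure: [S' -> .S, S -> .aaA]


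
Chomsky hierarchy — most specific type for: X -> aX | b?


Right-linear: every RHS is a terminal or a terminal followed by one nonterminal
Classification: Type 3 (Regular)


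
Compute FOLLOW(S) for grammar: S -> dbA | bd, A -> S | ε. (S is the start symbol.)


$ ∈ FOLLOW(S). For each A -> αBβ: add FIRST(β)\{ε} to FOLLOW(B); if β nullable, add FOLLOW(A).
FOLLOW(S) = {$}


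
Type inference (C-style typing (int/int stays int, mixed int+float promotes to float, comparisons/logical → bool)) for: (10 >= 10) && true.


Operand types: bool && bool
Rule: logical operators take bool operands and yield bool
Result type: bool


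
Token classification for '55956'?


Pattern: digits only
Type: INTEGER_LITERAL


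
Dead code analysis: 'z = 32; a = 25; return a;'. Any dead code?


z is assigned but never read
Dead: 'z = 32'


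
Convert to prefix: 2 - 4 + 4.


left-to-right (same/higher precedence on left): tree is (+ (- 2 4) 4)
Prefix: + - 2 4 4


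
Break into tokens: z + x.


Scan left to right, longest-match per lexeme
Tokens: ID(z), OP(+), ID(x)


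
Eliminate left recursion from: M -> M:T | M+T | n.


Left-recursive alternatives: M:T, M+T; non-recursive: n
Introduce M': M -> nM', M' -> :TM' | +TM' | ε


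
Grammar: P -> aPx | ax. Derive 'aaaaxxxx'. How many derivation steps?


Derivation: P => aPx => aaPxx => aaaPxxx => aaaaxxxx
Steps: 4


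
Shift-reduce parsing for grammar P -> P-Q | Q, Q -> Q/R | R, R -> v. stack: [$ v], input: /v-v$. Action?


'v' on top is the handle for R -> v
Action: reduce (R -> v)


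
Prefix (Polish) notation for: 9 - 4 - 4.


left-to-right (same/higher precedence on left): tree is (- (- 9 4) 4)
Prefix: - - 9 4 4


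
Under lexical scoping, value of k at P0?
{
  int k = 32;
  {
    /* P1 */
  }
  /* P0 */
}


k declared in the same block as P0
k = 32


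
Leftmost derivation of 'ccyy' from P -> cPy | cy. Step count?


Derivation: P => cPy => ccyy
Steps: 2


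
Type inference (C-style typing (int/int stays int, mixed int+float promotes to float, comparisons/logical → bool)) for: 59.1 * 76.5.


Operand types: float * float
Rule: mixed int/float promotes to float; int/int stays int
Result type: float


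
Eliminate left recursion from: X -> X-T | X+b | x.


Left-recursive alternatives: X-T, X+b; non-recursive: x
Introduce X': X -> xX', X' -> -TX' | +bX' | ε


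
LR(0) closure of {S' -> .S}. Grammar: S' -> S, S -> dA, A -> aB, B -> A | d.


Start: S' -> .S
For each item with dot before a nonterminal B, add B -> .γ for every B-production
Closure: [S' -> .S, S -> .dA]


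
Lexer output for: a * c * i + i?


Scan left to right, longest-match per lexeme
Tokens: ID(a), OP(*), ID(c), OP(*), ID(i), OP(+), ID(i)


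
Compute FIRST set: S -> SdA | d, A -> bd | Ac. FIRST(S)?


Per alternative of S: FIRST(SdA) = {d}; FIRST(d) = {d}
FIRST(S) = {d}


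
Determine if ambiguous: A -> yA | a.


right-linear, alternatives start with distinct terminals 'y' vs 'a': unique leftmost derivation
Unambiguous


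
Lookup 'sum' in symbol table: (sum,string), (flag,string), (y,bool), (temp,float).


Lookup 'sum' → type string


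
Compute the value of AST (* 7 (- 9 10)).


Evaluate inner: (- 9 10) = -1
Evaluate root: (* 7 -1) = -7
Result: -7


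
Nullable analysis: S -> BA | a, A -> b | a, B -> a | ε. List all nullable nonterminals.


A nonterminal is nullable iff some alternative derives ε (directly, or every symbol in it is nullable)
Nullable: {B}


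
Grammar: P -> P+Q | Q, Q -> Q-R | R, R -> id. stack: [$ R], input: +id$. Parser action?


'R' (not preceded by Q-) is the handle for Q -> R
Action: reduce (Q -> R)


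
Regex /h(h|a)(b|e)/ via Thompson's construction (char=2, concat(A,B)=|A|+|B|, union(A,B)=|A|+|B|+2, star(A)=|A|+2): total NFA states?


Syntax tree has 5 char leaf(s), 2 union(s), 0 star(s)
chars contribute 5×2 = 10; each union adds +2; each star adds +2
Total: 10 + 4 + 0 = 14 states


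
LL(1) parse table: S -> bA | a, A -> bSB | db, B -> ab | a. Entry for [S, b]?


For [S, b]: 'b' ∈ FIRST(bA)
Entry: S -> bA


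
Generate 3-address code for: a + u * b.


Break into single-operator statements:
t1 = u * b
t2 = a + t1


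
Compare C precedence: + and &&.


'+' is additive (level 9); '&&' is logical AND (level 2)
Higher level binds tighter
'+' has higher precedence than '&&'


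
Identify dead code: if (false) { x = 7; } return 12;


condition is constant false, so the whole block is unreachable
Dead: 'if (false) { x = 7; }'


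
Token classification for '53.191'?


Pattern: digits with a decimal point
Type: FLOAT_LITERAL


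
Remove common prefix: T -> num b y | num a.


Common prefix: 'num'
Factored: T -> num T', T' -> b y | a


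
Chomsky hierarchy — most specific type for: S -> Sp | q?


Left-linear: every RHS is a terminal or one nonterminal followed by a terminal
Classification: Type 3 (Regular)


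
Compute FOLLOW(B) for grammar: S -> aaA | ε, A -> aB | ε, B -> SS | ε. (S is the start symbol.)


$ ∈ FOLLOW(S). For each A -> αBβ: add FIRST(β)\{ε} to FOLLOW(B); if β nullable, add FOLLOW(A).
FOLLOW(B) = {$, a}


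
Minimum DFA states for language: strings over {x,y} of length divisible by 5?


Track length mod 5: states 0..4, accept at 0
Minimal DFA: 5 states


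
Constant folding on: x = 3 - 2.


3 - 2 = 1 at compile time
Optimized: x = 1


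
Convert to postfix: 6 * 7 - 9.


Left to right (same or higher precedence on left)
Postfix: 6 7 * 9 -


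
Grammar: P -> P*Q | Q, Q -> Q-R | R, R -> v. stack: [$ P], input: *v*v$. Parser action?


shift '*' to continue P -> P*Q
Action: shift


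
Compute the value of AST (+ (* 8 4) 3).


Evaluate inner: (* 8 4) = 32
Evaluate root: (+ 32 3) = 35
Result: 35


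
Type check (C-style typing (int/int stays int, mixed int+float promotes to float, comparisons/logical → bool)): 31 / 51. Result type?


Operand types: int / int
Rule: mixed int/float promotes to float; int/int stays int
Result type: int


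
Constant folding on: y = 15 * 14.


15 * 14 = 210 at compile time
Optimized: y = 210


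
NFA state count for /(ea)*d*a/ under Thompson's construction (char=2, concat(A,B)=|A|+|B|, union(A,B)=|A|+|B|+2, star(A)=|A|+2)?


Syntax tree has 4 char leaf(s), 0 union(s), 2 star(s)
chars contribute 4×2 = 8; each union adds +2; each star adds +2
Total: 8 + 0 + 4 = 12 states


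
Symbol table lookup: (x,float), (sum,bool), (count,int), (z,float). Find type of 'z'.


Lookup 'z' → type float


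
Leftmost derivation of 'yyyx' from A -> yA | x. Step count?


Derivation: A => yA => yyA => yyyA => yyyx
Steps: 4


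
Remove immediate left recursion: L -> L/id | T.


Left-recursive alternatives: L/id; non-recursive: T
Introduce L': L -> TL', L' -> /idL' | ε


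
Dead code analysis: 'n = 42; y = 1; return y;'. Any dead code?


n is assigned but never read
Dead: 'n = 42'


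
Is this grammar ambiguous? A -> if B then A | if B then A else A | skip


dangling else: 'if B then if B then skip else skip' parses two ways
Ambiguous


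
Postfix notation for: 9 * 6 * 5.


Left to right (same or higher precedence on left)
Postfix: 9 6 * 5 *


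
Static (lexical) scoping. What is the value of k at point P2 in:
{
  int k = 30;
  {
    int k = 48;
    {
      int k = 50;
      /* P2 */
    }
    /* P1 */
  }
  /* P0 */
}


k declared in the same block as P2
k = 50


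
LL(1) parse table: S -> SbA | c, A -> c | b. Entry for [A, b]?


For [A, b]: 'b' ∈ FIRST(b)
Entry: A -> b


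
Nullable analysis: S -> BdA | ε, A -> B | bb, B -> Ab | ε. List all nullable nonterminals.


A nonterminal is nullable iff some alternative derives ε (directly, or every symbol in it is nullable)
Nullable: {A, B, S}


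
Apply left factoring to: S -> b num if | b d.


Common prefix: 'b'
Factored: S -> b S', S' -> num if | d


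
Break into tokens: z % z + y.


Scan left to right, longest-match per lexeme
Tokens: ID(z), OP(%), ID(z), OP(+), ID(y)


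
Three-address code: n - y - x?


Break into single-operator statements:
t1 = n - y
t2 = t1 - x


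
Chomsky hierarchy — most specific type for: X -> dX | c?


Right-linear: every RHS is a terminal or a terminal followed by one nonterminal
Classification: Type 3 (Regular)


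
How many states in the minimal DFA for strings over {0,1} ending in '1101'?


Track the longest suffix of input matching a prefix of '1101': 5 classes (prefixes of length 0..4)
Minimal DFA: 5 states


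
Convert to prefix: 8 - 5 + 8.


left-to-right (same/higher precedence on left): tree is (+ (- 8 5) 8)
Prefix: + - 8 5 8


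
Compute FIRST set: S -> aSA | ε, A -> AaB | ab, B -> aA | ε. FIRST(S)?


Per alternative of S: FIRST(aSA) = {a}; FIRST(ε) = {ε}
FIRST(S) = {a, ε}


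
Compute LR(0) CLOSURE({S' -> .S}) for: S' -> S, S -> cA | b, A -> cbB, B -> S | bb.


Start: S' -> .S
For each item with dot before a nonterminal B, add B -> .γ for every B-production
Closure: [S' -> .S, S -> .cA, S -> .b]


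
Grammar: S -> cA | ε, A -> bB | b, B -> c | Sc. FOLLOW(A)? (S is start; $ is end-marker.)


$ ∈ FOLLOW(S). For each A -> αBβ: add FIRST(β)\{ε} to FOLLOW(B); if β nullable, add FOLLOW(A).
FOLLOW(A) = {$, c}


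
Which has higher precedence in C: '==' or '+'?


'+' is additive (level 9); '==' is equality (level 6)
Higher level binds tighter
'+' has higher precedence than '=='


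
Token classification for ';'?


Pattern: delimiter/punctuation
Type: PUNCTUATION


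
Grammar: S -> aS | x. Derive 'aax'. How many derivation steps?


Derivation: S => aS => aaS => aax
Steps: 3


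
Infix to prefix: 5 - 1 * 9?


'*' binds tighter: tree is (- 5 (* 1 9))
Prefix: - 5 * 1 9


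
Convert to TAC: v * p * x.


Break into single-operator statements:
t1 = v * p
t2 = t1 * x


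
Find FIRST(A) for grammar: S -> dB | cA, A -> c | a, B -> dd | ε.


Per alternative of A: FIRST(c) = {c}; FIRST(a) = {a}
FIRST(A) = {a, c}


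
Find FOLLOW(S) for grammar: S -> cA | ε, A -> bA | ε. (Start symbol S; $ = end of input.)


$ ∈ FOLLOW(S). For each A -> αBβ: add FIRST(β)\{ε} to FOLLOW(B); if β nullable, add FOLLOW(A).
FOLLOW(S) = {$}


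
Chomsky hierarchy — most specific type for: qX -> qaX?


LHS has context (more than one symbol) and |LHS| ≤ |RHS|
Classification: Type 1 (Context-Sensitive)


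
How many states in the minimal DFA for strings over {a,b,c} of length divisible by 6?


Track length mod 6: states 0..5, accept at 0
Minimal DFA: 6 states


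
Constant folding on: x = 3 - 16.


3 - 16 = -13 at compile time
Optimized: x = -13


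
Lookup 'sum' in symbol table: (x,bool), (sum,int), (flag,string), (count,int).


Lookup 'sum' → type int


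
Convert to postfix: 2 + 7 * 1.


* has higher precedence, evaluate 7*1 first
Postfix: 2 7 1 * +


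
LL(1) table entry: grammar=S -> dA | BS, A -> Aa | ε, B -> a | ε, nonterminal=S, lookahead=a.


For [S, a]: 'a' ∈ FIRST(BS)
Entry: S -> BS


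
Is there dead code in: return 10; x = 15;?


statement follows a return and is unreachable
Dead: 'x = 15'


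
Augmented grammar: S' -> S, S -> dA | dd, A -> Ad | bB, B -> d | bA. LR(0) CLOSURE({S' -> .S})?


Start: S' -> .S
For each item with dot before a nonterminal B, add B -> .γ for every B-production
Closure: [S' -> .S, S -> .dA, S -> .dd]


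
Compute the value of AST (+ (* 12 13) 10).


Evaluate inner: (* 12 13) = 156
Evaluate root: (+ 156 10) = 166
Result: 166


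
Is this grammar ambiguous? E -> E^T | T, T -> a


precedence layered via separate nonterminal T: deterministic
Unambiguous


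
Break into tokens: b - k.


Scan left to right, longest-match per lexeme
Tokens: ID(b), OP(-), ID(k)


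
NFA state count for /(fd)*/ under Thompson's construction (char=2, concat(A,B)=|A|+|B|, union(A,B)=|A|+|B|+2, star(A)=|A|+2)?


Syntax tree has 2 char leaf(s), 0 union(s), 1 star(s)
chars contribute 2×2 = 4; each union adds +2; each star adds +2
Total: 4 + 0 + 2 = 6 states


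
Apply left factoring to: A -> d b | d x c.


Common prefix: 'd'
Factored: A -> d A', A' -> b | x c


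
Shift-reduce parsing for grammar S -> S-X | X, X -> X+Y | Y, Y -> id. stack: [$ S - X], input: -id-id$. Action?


handle 'S-X' on top; lookahead ∈ FOLLOW(S) = {-, $}
Action: reduce (S -> S-X)


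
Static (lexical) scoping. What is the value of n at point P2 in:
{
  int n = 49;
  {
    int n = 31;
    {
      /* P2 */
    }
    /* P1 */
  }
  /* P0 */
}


P2's block does not declare n; resolves to the enclosing declaration at depth 1
n = 31


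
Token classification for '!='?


Pattern: operator symbol
Type: OPERATOR


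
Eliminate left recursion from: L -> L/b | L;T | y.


Left-recursive alternatives: L/b, L;T; non-recursive: y
Introduce L': L -> yL', L' -> /bL' | ;TL' | ε


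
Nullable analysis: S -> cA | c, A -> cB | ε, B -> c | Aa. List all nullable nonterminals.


A nonterminal is nullable iff some alternative derives ε (directly, or every symbol in it is nullable)
Nullable: {A}


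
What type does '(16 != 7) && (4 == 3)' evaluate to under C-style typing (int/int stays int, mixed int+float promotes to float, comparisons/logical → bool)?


Operand types: bool && bool
Rule: logical operators take bool operands and yield bool
Result type: bool


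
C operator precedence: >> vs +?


'+' is additive (level 9); '>>' is shift (level 8)
Higher level binds tighter
'+' has higher precedence than '>>'


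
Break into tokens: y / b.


Scan left to right, longest-match per lexeme
Tokens: ID(y), OP(/), ID(b)


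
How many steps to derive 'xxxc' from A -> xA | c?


Derivation: A => xA => xxA => xxxA => xxxc
Steps: 4


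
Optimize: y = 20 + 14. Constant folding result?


20 + 14 = 34 at compile time
Optimized: y = 34


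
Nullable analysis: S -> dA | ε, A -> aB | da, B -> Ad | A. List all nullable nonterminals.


A nonterminal is nullable iff some alternative derives ε (directly, or every symbol in it is nullable)
Nullable: {S}


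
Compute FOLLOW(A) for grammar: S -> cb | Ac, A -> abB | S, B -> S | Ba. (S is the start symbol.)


$ ∈ FOLLOW(S). For each A -> αBβ: add FIRST(β)\{ε} to FOLLOW(B); if β nullable, add FOLLOW(A).
FOLLOW(A) = {c}


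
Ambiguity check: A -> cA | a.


right-linear, alternatives start with distinct terminals 'c' vs 'a': unique leftmost derivation
Unambiguous


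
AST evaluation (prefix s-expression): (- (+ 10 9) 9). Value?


Evaluate inner: (+ 10 9) = 19
Evaluate root: (- 19 9) = 10
Result: 10


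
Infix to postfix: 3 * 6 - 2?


Left to right (same or higher precedence on left)
Postfix: 3 6 * 2 -


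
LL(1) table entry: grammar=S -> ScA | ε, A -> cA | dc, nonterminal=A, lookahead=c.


For [A, c]: 'c' ∈ FIRST(cA)
Entry: A -> cA


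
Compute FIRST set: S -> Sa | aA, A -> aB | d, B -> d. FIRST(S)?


Per alternative of S: FIRST(Sa) = {a}; FIRST(aA) = {a}
FIRST(S) = {a}


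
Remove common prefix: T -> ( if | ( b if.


Common prefix: '('
Factored: T -> ( T', T' -> if | b if


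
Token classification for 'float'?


Pattern: reserved word
Type: KEYWORD


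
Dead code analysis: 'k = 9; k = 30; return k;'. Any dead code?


first assignment to k is overwritten before any read
Dead: 'k = 9'


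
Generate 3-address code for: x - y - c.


Break into single-operator statements:
t1 = x - y
t2 = t1 - c


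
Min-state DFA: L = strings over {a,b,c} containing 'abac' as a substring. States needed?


KMP-style automaton: 4 progress states + 1 absorbing accept = 5
Minimal DFA: 5 states


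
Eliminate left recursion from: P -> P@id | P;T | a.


Left-recursive alternatives: P@id, P;T; non-recursive: a
Introduce P': P -> aP', P' -> @idP' | ;TP' | ε


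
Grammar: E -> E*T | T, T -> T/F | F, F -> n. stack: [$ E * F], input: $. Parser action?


'F' (not preceded by T/) is the handle for T -> F
Action: reduce (T -> F)


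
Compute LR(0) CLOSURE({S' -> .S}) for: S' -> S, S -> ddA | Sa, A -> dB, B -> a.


Start: S' -> .S
For each item with dot before a nonterminal B, add B -> .γ for every B-production
Closure: [S' -> .S, S -> .ddA, S -> .Sa]


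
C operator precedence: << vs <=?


'<<' is shift (level 8); '<=' is relational (level 7)
Higher level binds tighter
'<<' has higher precedence than '<='


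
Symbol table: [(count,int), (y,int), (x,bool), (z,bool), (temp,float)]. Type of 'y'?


Lookup 'y' → type int


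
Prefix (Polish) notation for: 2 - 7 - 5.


left-to-right (same/higher precedence on left): tree is (- (- 2 7) 5)
Prefix: - - 2 7 5


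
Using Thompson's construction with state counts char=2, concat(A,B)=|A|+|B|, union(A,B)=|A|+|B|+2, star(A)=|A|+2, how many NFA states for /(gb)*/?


Syntax tree has 2 char leaf(s), 0 union(s), 1 star(s)
chars contribute 2×2 = 4; each union adds +2; each star adds +2
Total: 4 + 0 + 2 = 6 states


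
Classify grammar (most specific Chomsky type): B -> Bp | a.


Left-linear: every RHS is a terminal or one nonterminal followed by a terminal
Classification: Type 3 (Regular)


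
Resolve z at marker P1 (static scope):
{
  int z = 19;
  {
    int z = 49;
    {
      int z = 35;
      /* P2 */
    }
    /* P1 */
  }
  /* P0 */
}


z declared in the same block as P1
z = 49


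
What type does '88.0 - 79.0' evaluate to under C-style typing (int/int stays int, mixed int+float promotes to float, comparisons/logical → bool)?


Operand types: float - float
Rule: mixed int/float promotes to float; int/int stays int
Result type: float


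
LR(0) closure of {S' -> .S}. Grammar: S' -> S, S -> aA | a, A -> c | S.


Start: S' -> .S
For each item with dot before a nonterminal B, add B -> .γ for every B-production
Closure: [S' -> .S, S -> .aA, S -> .a]


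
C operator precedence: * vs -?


'*' is multiplicative (level 10); '-' is additive (level 9)
Higher level binds tighter
'*' has higher precedence than '-'


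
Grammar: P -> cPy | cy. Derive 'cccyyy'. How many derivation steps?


Derivation: P => cPy => ccPyy => cccyyy
Steps: 3


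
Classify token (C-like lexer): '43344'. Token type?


Pattern: digits only
Type: INTEGER_LITERAL


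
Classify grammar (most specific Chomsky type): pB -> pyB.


LHS has context (more than one symbol) and |LHS| ≤ |RHS|
Classification: Type 1 (Context-Sensitive)


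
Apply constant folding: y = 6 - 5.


6 - 5 = 1 at compile time
Optimized: y = 1


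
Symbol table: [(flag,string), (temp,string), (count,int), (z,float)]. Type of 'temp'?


Lookup 'temp' → type string


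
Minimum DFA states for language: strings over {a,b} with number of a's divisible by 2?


Track (count of a) mod 2: states 0..1, accept at 0
Minimal DFA: 2 states


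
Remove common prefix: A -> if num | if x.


Common prefix: 'if'
Factored: A -> if A', A' -> num | x


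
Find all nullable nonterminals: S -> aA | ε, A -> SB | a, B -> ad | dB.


A nonterminal is nullable iff some alternative derives ε (directly, or every symbol in it is nullable)
Nullable: {S}


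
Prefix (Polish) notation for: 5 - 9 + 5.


left-to-right (same/higher precedence on left): tree is (+ (- 5 9) 5)
Prefix: + - 5 9 5


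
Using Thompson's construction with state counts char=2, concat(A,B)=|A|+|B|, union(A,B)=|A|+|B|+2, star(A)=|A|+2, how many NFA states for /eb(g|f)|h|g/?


Syntax tree has 6 char leaf(s), 3 union(s), 0 star(s)
chars contribute 6×2 = 12; each union adds +2; each star adds +2
Total: 12 + 6 + 0 = 18 states


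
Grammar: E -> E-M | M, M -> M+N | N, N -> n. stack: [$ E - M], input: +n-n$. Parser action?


'+' can extend M; shift to build M -> M+N
Action: shift


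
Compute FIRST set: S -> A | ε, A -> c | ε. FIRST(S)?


Per alternative of S: FIRST(A) = {c, ε}; FIRST(ε) = {ε}
FIRST(S) = {c, ε}


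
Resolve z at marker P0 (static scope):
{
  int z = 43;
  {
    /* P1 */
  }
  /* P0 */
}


z declared in the same block as P0
z = 43


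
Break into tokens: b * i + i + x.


Scan left to right, longest-match per lexeme
Tokens: ID(b), OP(*), ID(i), OP(+), ID(i), OP(+), ID(x)


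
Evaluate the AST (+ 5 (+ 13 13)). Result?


Evaluate inner: (+ 13 13) = 26
Evaluate root: (+ 5 26) = 31
Result: 31


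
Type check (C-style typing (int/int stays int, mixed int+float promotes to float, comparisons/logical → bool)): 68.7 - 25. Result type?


Operand types: float - int
Rule: mixed int/float promotes to float; int/int stays int
Result type: float


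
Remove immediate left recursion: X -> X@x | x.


Left-recursive alternatives: X@x; non-recursive: x
Introduce X': X -> xX', X' -> @xX' | ε


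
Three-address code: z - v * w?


Break into single-operator statements:
t1 = v * w
t2 = z - t1


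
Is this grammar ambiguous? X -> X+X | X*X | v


'v+v*v' has two parse trees (no precedence encoded between + and *)
Ambiguous


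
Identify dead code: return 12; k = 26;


statement follows a return and is unreachable
Dead: 'k = 26'


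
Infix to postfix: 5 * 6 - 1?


Left to right (same or higher precedence on left)
Postfix: 5 6 * 1 -


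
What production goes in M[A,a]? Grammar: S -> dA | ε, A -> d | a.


For [A, a]: 'a' ∈ FIRST(a)
Entry: A -> a


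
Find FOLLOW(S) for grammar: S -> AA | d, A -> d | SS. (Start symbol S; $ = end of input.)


$ ∈ FOLLOW(S). For each A -> αBβ: add FIRST(β)\{ε} to FOLLOW(B); if β nullable, add FOLLOW(A).
FOLLOW(S) = {$, d}


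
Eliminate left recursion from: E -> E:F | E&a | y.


Left-recursive alternatives: E:F, E&a; non-recursive: y
Introduce E': E -> yE', E' -> :FE' | &aE' | ε


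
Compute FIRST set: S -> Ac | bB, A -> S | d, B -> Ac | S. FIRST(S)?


Per alternative of S: FIRST(Ac) = {b, d}; FIRST(bB) = {b}
FIRST(S) = {b, d}


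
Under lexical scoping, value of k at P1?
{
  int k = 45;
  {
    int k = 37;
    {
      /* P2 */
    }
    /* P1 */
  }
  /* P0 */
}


k declared in the same block as P1
k = 37


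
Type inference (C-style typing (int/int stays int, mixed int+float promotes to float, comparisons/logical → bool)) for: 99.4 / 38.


Operand types: float / int
Rule: mixed int/float promotes to float; int/int stays int
Result type: float


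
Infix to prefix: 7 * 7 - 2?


left-to-right (same/higher precedence on left): tree is (- (* 7 7) 2)
Prefix: - * 7 7 2


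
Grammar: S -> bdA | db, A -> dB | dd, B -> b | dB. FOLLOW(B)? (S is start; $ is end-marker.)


$ ∈ FOLLOW(S). For each A -> αBβ: add FIRST(β)\{ε} to FOLLOW(B); if β nullable, add FOLLOW(A).
FOLLOW(B) = {$}


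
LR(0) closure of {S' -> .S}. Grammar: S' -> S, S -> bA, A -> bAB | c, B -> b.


Start: S' -> .S
For each item with dot before a nonterminal B, add B -> .γ for every B-production
Closure: [S' -> .S, S -> .bA]


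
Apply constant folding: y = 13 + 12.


13 + 12 = 25 at compile time
Optimized: y = 25


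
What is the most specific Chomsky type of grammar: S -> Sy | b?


Left-linear: every RHS is a terminal or one nonterminal followed by a terminal
Classification: Type 3 (Regular)


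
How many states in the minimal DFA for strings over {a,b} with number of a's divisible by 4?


Track (count of a) mod 4: states 0..3, accept at 0
Minimal DFA: 4 states


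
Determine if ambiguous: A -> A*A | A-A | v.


'v*v-v' has two parse trees (no precedence encoded between * and -)
Ambiguous


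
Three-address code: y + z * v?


Break into single-operator statements:
t1 = z * v
t2 = y + t1


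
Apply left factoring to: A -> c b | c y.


Common prefix: 'c'
Factored: A -> c A', A' -> b | y


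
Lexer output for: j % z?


Scan left to right, longest-match per lexeme
Tokens: ID(j), OP(%), ID(z)


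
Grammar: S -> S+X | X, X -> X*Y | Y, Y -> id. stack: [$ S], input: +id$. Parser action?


shift '+' to continue S -> S+X
Action: shift


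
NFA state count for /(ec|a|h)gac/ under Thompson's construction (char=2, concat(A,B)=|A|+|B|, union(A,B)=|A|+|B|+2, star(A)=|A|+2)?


Syntax tree has 7 char leaf(s), 2 union(s), 0 star(s)
chars contribute 7×2 = 14; each union adds +2; each star adds +2
Total: 14 + 4 + 0 = 18 states


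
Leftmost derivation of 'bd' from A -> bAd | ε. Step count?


Derivation: A => bAd => bd
Steps: 2


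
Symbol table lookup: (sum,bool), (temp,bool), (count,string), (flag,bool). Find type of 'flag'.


Lookup 'flag' → type bool


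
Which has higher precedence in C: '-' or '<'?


'-' is additive (level 9); '<' is relational (level 7)
Higher level binds tighter
'-' has higher precedence than '<'


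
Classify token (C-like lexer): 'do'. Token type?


Pattern: reserved word
Type: KEYWORD


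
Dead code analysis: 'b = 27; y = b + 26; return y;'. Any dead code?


b is read by y's definition; y is returned
No dead code


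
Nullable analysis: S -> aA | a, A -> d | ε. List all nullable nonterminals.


A nonterminal is nullable iff some alternative derives ε (directly, or every symbol in it is nullable)
Nullable: {A}


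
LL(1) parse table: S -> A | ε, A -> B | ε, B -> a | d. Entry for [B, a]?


For [B, a]: 'a' ∈ FIRST(a)
Entry: B -> a


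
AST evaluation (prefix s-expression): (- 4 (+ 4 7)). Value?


Evaluate inner: (+ 4 7) = 11
Evaluate root: (- 4 11) = -7
Result: -7


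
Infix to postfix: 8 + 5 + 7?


Left to right (same or higher precedence on left)
Postfix: 8 5 + 7 +


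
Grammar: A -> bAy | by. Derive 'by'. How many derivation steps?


Derivation: A => by
Steps: 1


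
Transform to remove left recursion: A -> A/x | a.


Left-recursive alternatives: A/x; non-recursive: a
Introduce A': A -> aA', A' -> /xA' | ε


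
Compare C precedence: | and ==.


'==' is equality (level 6); '|' is bitwise OR (level 3)
Higher level binds tighter
'==' has higher precedence than '|'


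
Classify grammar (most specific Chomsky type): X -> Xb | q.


Left-linear: every RHS is a terminal or one nonterminal followed by a terminal
Classification: Type 3 (Regular)


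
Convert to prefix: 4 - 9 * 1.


'*' binds tighter: tree is (- 4 (* 9 1))
Prefix: - 4 * 9 1


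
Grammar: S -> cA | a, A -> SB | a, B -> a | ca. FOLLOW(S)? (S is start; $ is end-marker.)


$ ∈ FOLLOW(S). For each A -> αBβ: add FIRST(β)\{ε} to FOLLOW(B); if β nullable, add FOLLOW(A).
FOLLOW(S) = {$, a, c}


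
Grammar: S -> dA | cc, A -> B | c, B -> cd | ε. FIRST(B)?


Per alternative of B: FIRST(cd) = {c}; FIRST(ε) = {ε}
FIRST(B) = {c, ε}


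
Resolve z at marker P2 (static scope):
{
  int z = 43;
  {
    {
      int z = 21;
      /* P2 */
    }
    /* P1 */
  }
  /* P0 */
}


z declared in the same block as P2
z = 21


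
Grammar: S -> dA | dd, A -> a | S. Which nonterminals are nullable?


A nonterminal is nullable iff some alternative derives ε (directly, or every symbol in it is nullable)
Nullable: {}


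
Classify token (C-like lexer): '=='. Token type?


Pattern: operator symbol
Type: OPERATOR


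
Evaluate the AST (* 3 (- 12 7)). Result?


Evaluate inner: (- 12 7) = 5
Evaluate root: (* 3 5) = 15
Result: 15


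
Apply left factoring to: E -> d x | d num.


Common prefix: 'd'
Factored: E -> d E', E' -> x | num


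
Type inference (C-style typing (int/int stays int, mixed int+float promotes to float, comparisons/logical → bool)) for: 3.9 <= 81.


Operand types: float <= int
Rule: comparison yields bool
Result type: bool


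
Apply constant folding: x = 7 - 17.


7 - 17 = -10 at compile time
Optimized: x = -10


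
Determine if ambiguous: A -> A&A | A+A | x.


'x&x+x' has two parse trees (no precedence encoded between & and +)
Ambiguous


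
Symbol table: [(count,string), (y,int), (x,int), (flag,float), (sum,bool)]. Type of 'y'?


Lookup 'y' → type int


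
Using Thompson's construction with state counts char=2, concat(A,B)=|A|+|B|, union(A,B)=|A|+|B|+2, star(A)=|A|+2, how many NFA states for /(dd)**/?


Syntax tree has 2 char leaf(s), 0 union(s), 2 star(s)
chars contribute 2×2 = 4; each union adds +2; each star adds +2
Total: 4 + 0 + 4 = 8 states


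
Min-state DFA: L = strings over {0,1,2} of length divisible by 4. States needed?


Track length mod 4: states 0..3, accept at 0
Minimal DFA: 4 states


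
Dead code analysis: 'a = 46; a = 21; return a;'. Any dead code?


first assignment to a is overwritten before any read
Dead: 'a = 46'


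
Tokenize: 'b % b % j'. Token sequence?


Scan left to right, longest-match per lexeme
Tokens: ID(b), OP(%), ID(b), OP(%), ID(j)


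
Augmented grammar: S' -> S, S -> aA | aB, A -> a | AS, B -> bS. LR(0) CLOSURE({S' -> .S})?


Start: S' -> .S
For each item with dot before a nonterminal B, add B -> .γ for every B-production
Closure: [S' -> .S, S -> .aA, S -> .aB]


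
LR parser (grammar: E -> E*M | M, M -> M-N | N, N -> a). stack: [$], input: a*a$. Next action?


no handle on stack; shift 'a'
Action: shift


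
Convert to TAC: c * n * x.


Break into single-operator statements:
t1 = c * n
t2 = t1 * x


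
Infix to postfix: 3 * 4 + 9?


Left to right (same or higher precedence on left)
Postfix: 3 4 * 9 +


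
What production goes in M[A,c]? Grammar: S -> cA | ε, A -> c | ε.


For [A, c]: 'c' ∈ FIRST(c)
Entry: A -> c


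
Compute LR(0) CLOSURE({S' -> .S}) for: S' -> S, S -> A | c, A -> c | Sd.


Start: S' -> .S
For each item with dot before a nonterminal B, add B -> .γ for every B-production
Closure: [S' -> .S, S -> .A, S -> .c, A -> .c, A -> .Sd]


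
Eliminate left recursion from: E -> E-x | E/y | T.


Left-recursive alternatives: E-x, E/y; non-recursive: T
Introduce E': E -> TE', E' -> -xE' | /yE' | ε


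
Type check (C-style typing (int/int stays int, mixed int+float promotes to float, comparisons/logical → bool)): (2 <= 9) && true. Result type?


Operand types: bool && bool
Rule: logical operators take bool operands and yield bool
Result type: bool


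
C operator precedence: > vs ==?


'>' is relational (level 7); '==' is equality (level 6)
Higher level binds tighter
'>' has higher precedence than '=='


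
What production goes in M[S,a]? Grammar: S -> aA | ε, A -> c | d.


For [S, a]: 'a' ∈ FIRST(aA)
Entry: S -> aA


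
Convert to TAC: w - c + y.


Break into single-operator statements:
t1 = w - c
t2 = t1 + y


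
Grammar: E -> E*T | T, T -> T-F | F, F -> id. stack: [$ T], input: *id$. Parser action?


lookahead ∉ {-} so T won't extend; reduce E -> T
Action: reduce (E -> T)


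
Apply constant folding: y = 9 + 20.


9 + 20 = 29 at compile time
Optimized: y = 29


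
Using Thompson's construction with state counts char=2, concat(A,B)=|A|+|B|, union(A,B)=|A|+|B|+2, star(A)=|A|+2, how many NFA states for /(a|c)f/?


Syntax tree has 3 char leaf(s), 1 union(s), 0 star(s)
chars contribute 3×2 = 6; each union adds +2; each star adds +2
Total: 6 + 2 + 0 = 8 states


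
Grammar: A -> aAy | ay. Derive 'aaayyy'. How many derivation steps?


Derivation: A => aAy => aaAyy => aaayyy
Steps: 3


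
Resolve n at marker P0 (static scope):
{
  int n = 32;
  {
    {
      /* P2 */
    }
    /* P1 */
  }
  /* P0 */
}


n declared in the same block as P0
n = 32


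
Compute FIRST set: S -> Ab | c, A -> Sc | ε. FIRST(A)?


Per alternative of A: FIRST(Sc) = {b, c}; FIRST(ε) = {ε}
FIRST(A) = {b, c, ε}


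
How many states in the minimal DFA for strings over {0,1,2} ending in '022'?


Track the longest suffix of input matching a prefix of '022': 4 classes (prefixes of length 0..3)
Minimal DFA: 4 states


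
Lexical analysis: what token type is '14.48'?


Pattern: digits with a decimal point
Type: FLOAT_LITERAL


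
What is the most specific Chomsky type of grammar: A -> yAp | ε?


Single nonterminal LHS, but y^n p^n is not regular
Classification: Type 2 (Context-Free)


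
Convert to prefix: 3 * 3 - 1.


left-to-right (same/higher precedence on left): tree is (- (* 3 3) 1)
Prefix: - * 3 3 1


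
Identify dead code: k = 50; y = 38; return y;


k is assigned but never read
Dead: 'k = 50'


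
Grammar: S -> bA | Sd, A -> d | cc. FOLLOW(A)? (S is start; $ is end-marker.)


$ ∈ FOLLOW(S). For each A -> αBβ: add FIRST(β)\{ε} to FOLLOW(B); if β nullable, add FOLLOW(A).
FOLLOW(A) = {$, d}


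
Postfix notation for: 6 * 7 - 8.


Left to right (same or higher precedence on left)
Postfix: 6 7 * 8 -


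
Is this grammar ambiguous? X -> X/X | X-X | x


'x/x-x' has two parse trees (no precedence encoded between / and -)
Ambiguous


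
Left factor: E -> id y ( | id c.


Common prefix: 'id'
Factored: E -> id E', E' -> y ( | c


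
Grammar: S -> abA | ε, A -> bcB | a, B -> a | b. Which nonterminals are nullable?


A nonterminal is nullable iff some alternative derives ε (directly, or every symbol in it is nullable)
Nullable: {S}


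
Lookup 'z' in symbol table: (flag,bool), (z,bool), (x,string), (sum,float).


Lookup 'z' → type bool


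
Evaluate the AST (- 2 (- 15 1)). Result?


Evaluate inner: (- 15 1) = 14
Evaluate root: (- 2 14) = -12
Result: -12


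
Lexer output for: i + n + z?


Scan left to right, longest-match per lexeme
Tokens: ID(i), OP(+), ID(n), OP(+), ID(z)


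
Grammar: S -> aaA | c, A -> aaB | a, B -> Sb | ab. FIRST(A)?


Per alternative of A: FIRST(aaB) = {a}; FIRST(a) = {a}
FIRST(A) = {a}


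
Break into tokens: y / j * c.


Scan left to right, longest-match per lexeme
Tokens: ID(y), OP(/), ID(j), OP(*), ID(c)


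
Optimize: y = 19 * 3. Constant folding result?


19 * 3 = 57 at compile time
Optimized: y = 57


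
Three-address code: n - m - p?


Break into single-operator statements:
t1 = n - m
t2 = t1 - p


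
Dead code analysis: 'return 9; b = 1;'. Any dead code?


statement follows a return and is unreachable
Dead: 'b = 1'


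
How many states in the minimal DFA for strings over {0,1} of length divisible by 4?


Track length mod 4: states 0..3, accept at 0
Minimal DFA: 4 states


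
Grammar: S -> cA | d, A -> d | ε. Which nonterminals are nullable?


A nonterminal is nullable iff some alternative derives ε (directly, or every symbol in it is nullable)
Nullable: {A}


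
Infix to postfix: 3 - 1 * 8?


* has higher precedence, evaluate 1*8 first
Postfix: 3 1 8 * -


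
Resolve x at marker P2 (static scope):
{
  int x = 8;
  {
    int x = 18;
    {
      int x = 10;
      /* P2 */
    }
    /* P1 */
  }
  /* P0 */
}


x declared in the same block as P2
x = 10


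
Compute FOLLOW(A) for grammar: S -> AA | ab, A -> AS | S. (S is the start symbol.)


$ ∈ FOLLOW(S). For each A -> αBβ: add FIRST(β)\{ε} to FOLLOW(B); if β nullable, add FOLLOW(A).
FOLLOW(A) = {$, a}


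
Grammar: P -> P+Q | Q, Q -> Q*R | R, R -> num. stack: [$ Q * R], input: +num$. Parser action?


handle 'Q*R' on top
Action: reduce (Q -> Q*R)


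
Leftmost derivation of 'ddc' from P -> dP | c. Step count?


Derivation: P => dP => ddP => ddc
Steps: 3


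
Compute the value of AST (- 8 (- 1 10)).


Evaluate inner: (- 1 10) = -9
Evaluate root: (- 8 -9) = 17
Result: 17


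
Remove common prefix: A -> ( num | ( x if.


Common prefix: '('
Factored: A -> ( A', A' -> num | x if
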